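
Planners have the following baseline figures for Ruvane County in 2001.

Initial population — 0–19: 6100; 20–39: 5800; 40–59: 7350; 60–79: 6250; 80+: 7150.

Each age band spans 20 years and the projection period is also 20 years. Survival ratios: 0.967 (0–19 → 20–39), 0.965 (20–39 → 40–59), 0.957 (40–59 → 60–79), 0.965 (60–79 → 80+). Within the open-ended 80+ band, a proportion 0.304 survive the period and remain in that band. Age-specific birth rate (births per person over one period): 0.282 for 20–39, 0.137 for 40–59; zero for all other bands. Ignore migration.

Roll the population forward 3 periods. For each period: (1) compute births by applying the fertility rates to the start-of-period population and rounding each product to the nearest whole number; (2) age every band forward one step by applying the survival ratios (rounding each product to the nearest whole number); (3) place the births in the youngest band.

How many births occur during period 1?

2643

Let group 1 be 0–19 through group 5 = 80+.
Period 1:
Births: 5800 * 0.282 = 1636, 7350 * 0.137 = 1007 → total 2643
Group 2: 6100 * 0.967 = 5899
Group 3: 5800 * 0.965 = 5597
Group 4: 7350 * 0.957 = 7034
Group 5: 6250 * 0.965 + 7150 * 0.304 = 6031 + 2174 = 8205
End of period: [2643, 5899, 5597, 7034, 8205]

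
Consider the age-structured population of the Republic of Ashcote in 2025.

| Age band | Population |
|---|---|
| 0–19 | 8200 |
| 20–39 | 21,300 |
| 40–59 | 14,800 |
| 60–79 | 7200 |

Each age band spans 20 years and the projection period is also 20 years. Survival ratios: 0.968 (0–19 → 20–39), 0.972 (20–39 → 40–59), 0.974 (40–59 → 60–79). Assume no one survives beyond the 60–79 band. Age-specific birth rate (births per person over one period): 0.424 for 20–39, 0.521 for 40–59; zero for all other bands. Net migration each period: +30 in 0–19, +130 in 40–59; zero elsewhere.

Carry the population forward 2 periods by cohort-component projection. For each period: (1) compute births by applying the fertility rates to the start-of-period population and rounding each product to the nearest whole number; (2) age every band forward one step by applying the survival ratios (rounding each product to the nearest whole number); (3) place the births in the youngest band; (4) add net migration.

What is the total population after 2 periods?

Call the groups 1 to 4, youngest first.
[period 1]
Births: 21300 * 0.424 = 9031, 14800 * 0.521 = 7711 — total 16742
Group 2: 8200 * 0.968 = 7938
Group 3: 21300 * 0.972 = 20704
Group 4: 14800 * 0.974 = 14415
Net migration: Group 1 + 30 → 16772; Group 3 + 130 → 20834
Giving 16772 / 7938 / 20834 / 14415.
[period 2]
Births: 7938 * 0.424 = 3366, 20834 * 0.521 = 10855 — total 14221
Group 2: 16772 * 0.968 = 16235
Group 3: 7938 * 0.972 = 7716
Group 4: 20834 * 0.974 = 20292
Net migration: Group 1 + 30 → 14251; Group 3 + 130 → 7846
Giving 14251 / 16235 / 7846 / 20292.
Total after period 2: 14251 + 16235 + 7846 + 20292 = 58624

58624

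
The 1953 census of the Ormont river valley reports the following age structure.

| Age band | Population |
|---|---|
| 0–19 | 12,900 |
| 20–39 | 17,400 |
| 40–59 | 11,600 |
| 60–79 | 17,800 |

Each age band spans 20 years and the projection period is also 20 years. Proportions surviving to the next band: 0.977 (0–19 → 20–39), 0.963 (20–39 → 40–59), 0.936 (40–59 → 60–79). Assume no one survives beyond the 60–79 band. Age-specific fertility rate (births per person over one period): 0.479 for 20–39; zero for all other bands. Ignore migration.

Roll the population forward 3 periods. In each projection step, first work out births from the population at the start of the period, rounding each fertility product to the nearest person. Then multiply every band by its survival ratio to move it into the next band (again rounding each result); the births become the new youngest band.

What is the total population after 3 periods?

29000

Let group 1 be 0–19 through group 4 = 60–79.
After projecting period 1:
Births: 17400 × 0.479 = 8335
Group 2: 12900 × 0.977 = 12603
Group 3: 17400 × 0.963 = 16756
Group 4: 11600 × 0.936 = 10858
End of period: [8335, 12603, 16756, 10858]
After projecting period 2:
Births: 12603 × 0.479 = 6037
Group 2: 8335 × 0.977 = 8143
Group 3: 12603 × 0.963 = 12137
Group 4: 16756 × 0.936 = 15684
End of period: [6037, 8143, 12137, 15684]
After projecting period 3:
Births: 8143 × 0.479 = 3900
Group 2: 6037 × 0.977 = 5898
Group 3: 8143 × 0.963 = 7842
Group 4: 12137 × 0.936 = 11360
End of period: [3900, 5898, 7842, 11360]
Total after period 3: 3900 + 5898 + 7842 + 11360 = 29000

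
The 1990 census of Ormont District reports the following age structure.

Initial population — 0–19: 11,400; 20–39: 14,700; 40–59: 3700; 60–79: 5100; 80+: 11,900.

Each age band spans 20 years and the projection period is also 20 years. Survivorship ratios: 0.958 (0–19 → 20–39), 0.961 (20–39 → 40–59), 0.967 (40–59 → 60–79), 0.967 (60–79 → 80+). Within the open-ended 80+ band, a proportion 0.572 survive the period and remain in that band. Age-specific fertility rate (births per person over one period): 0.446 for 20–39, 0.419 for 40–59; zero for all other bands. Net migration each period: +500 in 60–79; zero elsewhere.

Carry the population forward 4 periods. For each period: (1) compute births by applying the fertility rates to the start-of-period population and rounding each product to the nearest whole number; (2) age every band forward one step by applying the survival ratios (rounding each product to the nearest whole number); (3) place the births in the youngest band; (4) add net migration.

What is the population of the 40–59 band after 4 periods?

9934

Numbering the bands 1..5 from youngest to oldest:
— Period 1 —
Births: 14700 * 0.446 = 6556 ; 3700 * 0.419 = 1550 → 8106
Band 2: 11400 * 0.958 = 10921
Band 3: 14700 * 0.961 = 14127
Band 4: 3700 * 0.967 = 3578
Band 5: 5100 * 0.967 + 11900 * 0.572 = 4932 + 6807 = 11739
Net migration: Band 4 + 500 → 4078
Population now: 0–19=8106, 20–39=10921, 40–59=14127, 60–79=4078, 80+=11739
— Period 2 —
Births: 10921 * 0.446 = 4871 ; 14127 * 0.419 = 5919 → 10790
Band 2: 8106 * 0.958 = 7766
Band 3: 10921 * 0.961 = 10495
Band 4: 14127 * 0.967 = 13661
Band 5: 4078 * 0.967 + 11739 * 0.572 = 3943 + 6715 = 10658
Net migration: Band 4 + 500 → 14161
Population now: 0–19=10790, 20–39=7766, 40–59=10495, 60–79=14161, 80+=10658
— Period 3 —
Births: 7766 * 0.446 = 3464 ; 10495 * 0.419 = 4397 → 7861
Band 2: 10790 * 0.958 = 10337
Band 3: 7766 * 0.961 = 7463
Band 4: 10495 * 0.967 = 10149
Band 5: 14161 * 0.967 + 10658 * 0.572 = 13694 + 6096 = 19790
Net migration: Band 4 + 500 → 10649
Population now: 0–19=7861, 20–39=10337, 40–59=7463, 60–79=10649, 80+=19790
— Period 4 —
Births: 10337 * 0.446 = 4610 ; 7463 * 0.419 = 3127 → 7737
Band 2: 7861 * 0.958 = 7531
Band 3: 10337 * 0.961 = 9934
Band 4: 7463 * 0.967 = 7217
Band 5: 10649 * 0.967 + 19790 * 0.572 = 10298 + 11320 = 21618
Net migration: Band 4 + 500 → 7717
Population now: 0–19=7737, 20–39=7531, 40–59=9934, 60–79=7717, 80+=21618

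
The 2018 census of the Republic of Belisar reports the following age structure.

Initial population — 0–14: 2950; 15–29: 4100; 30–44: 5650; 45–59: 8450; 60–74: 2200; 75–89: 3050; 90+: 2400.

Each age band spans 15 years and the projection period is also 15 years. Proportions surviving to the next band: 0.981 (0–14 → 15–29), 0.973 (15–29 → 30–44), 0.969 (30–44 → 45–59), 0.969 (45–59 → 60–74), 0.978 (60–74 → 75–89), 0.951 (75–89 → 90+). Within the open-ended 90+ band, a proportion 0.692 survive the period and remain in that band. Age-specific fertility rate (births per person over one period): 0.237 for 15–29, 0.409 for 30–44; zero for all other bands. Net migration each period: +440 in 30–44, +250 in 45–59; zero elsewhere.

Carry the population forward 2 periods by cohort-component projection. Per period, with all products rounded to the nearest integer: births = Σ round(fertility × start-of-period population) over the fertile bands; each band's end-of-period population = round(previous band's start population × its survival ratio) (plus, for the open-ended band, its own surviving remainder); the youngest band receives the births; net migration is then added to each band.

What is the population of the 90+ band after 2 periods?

5204

Let group 1 be 0–14 through group 7 = 90+.
Period 1:
Births: 4100 * 0.237 = 972  |  5650 * 0.409 = 2311 ⇒ total 3283
Group 2: 2950 * 0.981 = 2894
Group 3: 4100 * 0.973 = 3989
Group 4: 5650 * 0.969 = 5475
Group 5: 8450 * 0.969 = 8188
Group 6: 2200 * 0.978 = 2152
Group 7: 3050 * 0.951 + 2400 * 0.692 = 2901 + 1661 = 4562
Net migration: Group 3 + 440 → 4429; Group 4 + 250 → 5725
Population now: 0–14=3283, 15–29=2894, 30–44=4429, 45–59=5725, 60–74=8188, 75–89=2152, 90+=4562
Period 2:
Births: 2894 * 0.237 = 686  |  4429 * 0.409 = 1811 ⇒ total 2497
Group 2: 3283 * 0.981 = 3221
Group 3: 2894 * 0.973 = 2816
Group 4: 4429 * 0.969 = 4292
Group 5: 5725 * 0.969 = 5548
Group 6: 8188 * 0.978 = 8008
Group 7: 2152 * 0.951 + 4562 * 0.692 = 2047 + 3157 = 5204
Net migration: Group 3 + 440 → 3256; Group 4 + 250 → 4542
Population now: 0–14=2497, 15–29=3221, 30–44=3256, 45–59=4542, 60–74=5548, 75–89=8008, 90+=5204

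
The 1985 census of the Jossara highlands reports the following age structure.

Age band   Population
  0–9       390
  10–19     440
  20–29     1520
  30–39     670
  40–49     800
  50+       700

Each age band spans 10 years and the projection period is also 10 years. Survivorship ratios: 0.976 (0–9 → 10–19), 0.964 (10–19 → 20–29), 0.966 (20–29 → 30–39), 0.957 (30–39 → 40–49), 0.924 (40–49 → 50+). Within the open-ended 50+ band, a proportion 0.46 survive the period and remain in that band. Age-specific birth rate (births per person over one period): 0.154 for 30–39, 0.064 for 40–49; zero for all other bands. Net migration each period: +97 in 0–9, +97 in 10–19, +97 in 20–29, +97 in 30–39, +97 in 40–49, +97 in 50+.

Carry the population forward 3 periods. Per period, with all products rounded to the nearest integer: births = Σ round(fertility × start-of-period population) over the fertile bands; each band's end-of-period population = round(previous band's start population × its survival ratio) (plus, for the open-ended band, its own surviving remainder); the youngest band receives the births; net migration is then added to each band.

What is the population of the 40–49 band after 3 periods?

671

Call the bands 1 to 6, youngest first.
— Period 1 —
Births: 670 × 0.154 = 103, 800 × 0.064 = 51 — total 154
Band 2: 390 × 0.976 = 381
Band 3: 440 × 0.964 = 424
Band 4: 1520 × 0.966 = 1468
Band 5: 670 × 0.957 = 641
Band 6: 800 × 0.924 + 700 × 0.46 = 739 + 322 = 1061
Net migration: Band 1 + 97 → 251; Band 2 + 97 → 478; Band 3 + 97 → 521; Band 4 + 97 → 1565; Band 5 + 97 → 738; Band 6 + 97 → 1158
Giving 251 / 478 / 521 / 1565 / 738 / 1158.
— Period 2 —
Births: 1565 × 0.154 = 241, 738 × 0.064 = 47 — total 288
Band 2: 251 × 0.976 = 245
Band 3: 478 × 0.964 = 461
Band 4: 521 × 0.966 = 503
Band 5: 1565 × 0.957 = 1498
Band 6: 738 × 0.924 + 1158 × 0.46 = 682 + 533 = 1215
Net migration: Band 1 + 97 → 385; Band 2 + 97 → 342; Band 3 + 97 → 558; Band 4 + 97 → 600; Band 5 + 97 → 1595; Band 6 + 97 → 1312
Giving 385 / 342 / 558 / 600 / 1595 / 1312.
— Period 3 —
Births: 600 × 0.154 = 92, 1595 × 0.064 = 102 — total 194
Band 2: 385 × 0.976 = 376
Band 3: 342 × 0.964 = 330
Band 4: 558 × 0.966 = 539
Band 5: 600 × 0.957 = 574
Band 6: 1595 × 0.924 + 1312 × 0.46 = 1474 + 604 = 2078
Net migration: Band 1 + 97 → 291; Band 2 + 97 → 473; Band 3 + 97 → 427; Band 4 + 97 → 636; Band 5 + 97 → 671; Band 6 + 97 → 2175
Giving 291 / 473 / 427 / 636 / 671 / 2175.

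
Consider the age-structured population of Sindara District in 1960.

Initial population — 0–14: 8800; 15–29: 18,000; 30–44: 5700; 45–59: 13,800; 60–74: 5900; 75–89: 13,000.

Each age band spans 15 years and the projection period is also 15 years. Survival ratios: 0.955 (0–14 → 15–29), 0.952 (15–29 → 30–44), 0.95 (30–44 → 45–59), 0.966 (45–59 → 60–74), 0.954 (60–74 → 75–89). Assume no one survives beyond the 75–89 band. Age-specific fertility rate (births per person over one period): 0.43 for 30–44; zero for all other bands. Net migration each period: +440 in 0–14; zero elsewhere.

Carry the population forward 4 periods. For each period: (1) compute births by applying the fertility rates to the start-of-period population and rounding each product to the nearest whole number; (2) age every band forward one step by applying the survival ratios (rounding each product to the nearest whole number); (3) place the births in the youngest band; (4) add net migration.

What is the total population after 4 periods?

37217

[period 1]
Births: 5700 × 0.43 = 2451
15–29: 8800 × 0.955 = 8404
30–44: 18000 × 0.952 = 17136
45–59: 5700 × 0.95 = 5415
60–74: 13800 × 0.966 = 13331
75–89: 5900 × 0.954 = 5629
Net migration: 0–14 + 440 → 2891
Giving 2891 / 8404 / 17136 / 5415 / 13331 / 5629.
[period 2]
Births: 17136 × 0.43 = 7368
15–29: 2891 × 0.955 = 2761
30–44: 8404 × 0.952 = 8001
45–59: 17136 × 0.95 = 16279
60–74: 5415 × 0.966 = 5231
75–89: 13331 × 0.954 = 12718
Net migration: 0–14 + 440 → 7808
Giving 7808 / 2761 / 8001 / 16279 / 5231 / 12718.
[period 3]
Births: 8001 × 0.43 = 3440
15–29: 7808 × 0.955 = 7457
30–44: 2761 × 0.952 = 2628
45–59: 8001 × 0.95 = 7601
60–74: 16279 × 0.966 = 15726
75–89: 5231 × 0.954 = 4990
Net migration: 0–14 + 440 → 3880
Giving 3880 / 7457 / 2628 / 7601 / 15726 / 4990.
[period 4]
Births: 2628 × 0.43 = 1130
15–29: 3880 × 0.955 = 3705
30–44: 7457 × 0.952 = 7099
45–59: 2628 × 0.95 = 2497
60–74: 7601 × 0.966 = 7343
75–89: 15726 × 0.954 = 15003
Net migration: 0–14 + 440 → 1570
Giving 1570 / 3705 / 7099 / 2497 / 7343 / 15003.
Total after period 4: 1570 + 3705 + 7099 + 2497 + 7343 + 15003 = 37217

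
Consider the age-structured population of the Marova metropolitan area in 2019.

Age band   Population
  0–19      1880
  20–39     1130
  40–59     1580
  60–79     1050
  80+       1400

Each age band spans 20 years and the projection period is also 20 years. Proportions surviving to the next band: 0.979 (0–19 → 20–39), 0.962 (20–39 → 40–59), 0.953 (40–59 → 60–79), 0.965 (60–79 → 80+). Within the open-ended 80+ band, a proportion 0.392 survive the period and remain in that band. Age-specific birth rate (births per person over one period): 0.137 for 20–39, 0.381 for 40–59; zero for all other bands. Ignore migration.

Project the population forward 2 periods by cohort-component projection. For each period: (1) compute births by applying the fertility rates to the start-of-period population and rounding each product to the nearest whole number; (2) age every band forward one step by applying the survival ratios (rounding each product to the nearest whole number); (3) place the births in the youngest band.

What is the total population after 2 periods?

Period 1:
Births: 1130 * 0.137 = 155, 1580 * 0.381 = 602 — total 757
20–39: 1880 * 0.979 = 1841
40–59: 1130 * 0.962 = 1087
60–79: 1580 * 0.953 = 1506
80+: 1050 * 0.965 + 1400 * 0.392 = 1013 + 549 = 1562
Population now: 0–19=757, 20–39=1841, 40–59=1087, 60–79=1506, 80+=1562
Period 2:
Births: 1841 * 0.137 = 252, 1087 * 0.381 = 414 — total 666
20–39: 757 * 0.979 = 741
40–59: 1841 * 0.962 = 1771
60–79: 1087 * 0.953 = 1036
80+: 1506 * 0.965 + 1562 * 0.392 = 1453 + 612 = 2065
Population now: 0–19=666, 20–39=741, 40–59=1771, 60–79=1036, 80+=2065
Total after period 2: 666 + 741 + 1771 + 1036 + 2065 = 6279

6279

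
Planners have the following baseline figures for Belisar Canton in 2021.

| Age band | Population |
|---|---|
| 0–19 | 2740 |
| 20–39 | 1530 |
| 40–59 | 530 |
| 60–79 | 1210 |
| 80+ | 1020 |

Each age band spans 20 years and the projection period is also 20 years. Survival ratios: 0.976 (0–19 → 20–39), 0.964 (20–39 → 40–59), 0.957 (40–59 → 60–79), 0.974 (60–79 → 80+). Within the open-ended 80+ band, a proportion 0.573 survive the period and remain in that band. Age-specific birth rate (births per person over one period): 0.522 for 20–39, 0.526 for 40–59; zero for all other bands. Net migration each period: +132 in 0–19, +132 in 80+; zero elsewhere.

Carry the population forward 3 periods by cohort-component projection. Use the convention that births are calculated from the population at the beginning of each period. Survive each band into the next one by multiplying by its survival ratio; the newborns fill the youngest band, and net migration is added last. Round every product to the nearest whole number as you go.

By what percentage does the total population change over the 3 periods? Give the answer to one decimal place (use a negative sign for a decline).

Let band 1 be 0–19 through band 5 = 80+.
After projecting period 1:
Births: 1530 * 0.522 = 799 ; 530 * 0.526 = 279 — total 1078
Band 2: 2740 * 0.976 = 2674
Band 3: 1530 * 0.964 = 1475
Band 4: 530 * 0.957 = 507
Band 5: 1210 * 0.974 + 1020 * 0.573 = 1179 + 584 = 1763
Net migration: Band 1 + 132 → 1210; Band 5 + 132 → 1895
End of period: [1210, 2674, 1475, 507, 1895]
After projecting period 2:
Births: 2674 * 0.522 = 1396 ; 1475 * 0.526 = 776 — total 2172
Band 2: 1210 * 0.976 = 1181
Band 3: 2674 * 0.964 = 2578
Band 4: 1475 * 0.957 = 1412
Band 5: 507 * 0.974 + 1895 * 0.573 = 494 + 1086 = 1580
Net migration: Band 1 + 132 → 2304; Band 5 + 132 → 1712
End of period: [2304, 1181, 2578, 1412, 1712]
After projecting period 3:
Births: 1181 * 0.522 = 616 ; 2578 * 0.526 = 1356 — total 1972
Band 2: 2304 * 0.976 = 2249
Band 3: 1181 * 0.964 = 1138
Band 4: 2578 * 0.957 = 2467
Band 5: 1412 * 0.974 + 1712 * 0.573 = 1375 + 981 = 2356
Net migration: Band 1 + 132 → 2104; Band 5 + 132 → 2488
End of period: [2104, 2249, 1138, 2467, 2488]
Total: 7030 → 10446; change = 3416; percentage change = 48.6%

48.6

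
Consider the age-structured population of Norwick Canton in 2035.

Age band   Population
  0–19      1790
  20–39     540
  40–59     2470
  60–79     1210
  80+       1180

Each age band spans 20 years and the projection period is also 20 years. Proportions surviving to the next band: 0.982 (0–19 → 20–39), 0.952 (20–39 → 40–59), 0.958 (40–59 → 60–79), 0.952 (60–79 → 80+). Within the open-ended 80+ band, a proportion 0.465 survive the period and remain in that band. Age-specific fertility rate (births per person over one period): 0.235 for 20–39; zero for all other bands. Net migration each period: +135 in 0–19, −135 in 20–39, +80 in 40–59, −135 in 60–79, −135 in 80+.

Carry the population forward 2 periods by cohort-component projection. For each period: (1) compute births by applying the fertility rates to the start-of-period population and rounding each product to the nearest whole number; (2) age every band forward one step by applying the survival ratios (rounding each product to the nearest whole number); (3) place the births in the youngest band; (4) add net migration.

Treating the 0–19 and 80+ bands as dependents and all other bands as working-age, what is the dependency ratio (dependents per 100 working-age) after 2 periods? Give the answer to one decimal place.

(Groups numbered youngest = 1 to oldest = 5.)
[period 1]
Births: 540 × 0.235 = 127
Group 2: 1790 × 0.982 = 1758
Group 3: 540 × 0.952 = 514
Group 4: 2470 × 0.958 = 2366
Group 5: 1210 × 0.952 + 1180 × 0.465 = 1152 + 549 = 1701
Net migration: Group 1 + 135 → 262; Group 2 − 135 → 1623; Group 3 + 80 → 594; Group 4 − 135 → 2231; Group 5 − 135 → 1566
Population now: 0–19=262, 20–39=1623, 40–59=594, 60–79=2231, 80+=1566
[period 2]
Births: 1623 × 0.235 = 381
Group 2: 262 × 0.982 = 257
Group 3: 1623 × 0.952 = 1545
Group 4: 594 × 0.958 = 569
Group 5: 2231 × 0.952 + 1566 × 0.465 = 2124 + 728 = 2852
Net migration: Group 1 + 135 → 516; Group 2 − 135 → 122; Group 3 + 80 → 1625; Group 4 − 135 → 434; Group 5 − 135 → 2717
Population now: 0–19=516, 20–39=122, 40–59=1625, 60–79=434, 80+=2717
Dependents (band 0–19 + band 80+) = 516 + 2717 = 3233; working-age = 2181; ratio = 3233/2181 × 100 = 148.2

148.2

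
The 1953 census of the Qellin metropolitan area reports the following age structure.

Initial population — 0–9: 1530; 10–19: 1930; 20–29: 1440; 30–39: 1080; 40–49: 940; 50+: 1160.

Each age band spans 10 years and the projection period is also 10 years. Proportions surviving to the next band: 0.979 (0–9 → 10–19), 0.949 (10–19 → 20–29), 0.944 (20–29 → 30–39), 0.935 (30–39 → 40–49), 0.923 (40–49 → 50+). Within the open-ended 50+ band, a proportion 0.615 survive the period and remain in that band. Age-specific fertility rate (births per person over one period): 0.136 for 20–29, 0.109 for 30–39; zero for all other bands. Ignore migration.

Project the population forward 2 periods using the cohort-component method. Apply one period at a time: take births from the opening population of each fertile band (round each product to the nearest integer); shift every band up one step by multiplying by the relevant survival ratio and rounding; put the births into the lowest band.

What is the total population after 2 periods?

(Bands numbered youngest = 1 to oldest = 6.)
[period 1]
Births: 1440 × 0.136 = 196 ; 1080 × 0.109 = 118 → total 314
Band 2: 1530 × 0.979 = 1498
Band 3: 1930 × 0.949 = 1832
Band 4: 1440 × 0.944 = 1359
Band 5: 1080 × 0.935 = 1010
Band 6: 940 × 0.923 + 1160 × 0.615 = 868 + 713 = 1581
Giving 314 / 1498 / 1832 / 1359 / 1010 / 1581.
[period 2]
Births: 1832 × 0.136 = 249 ; 1359 × 0.109 = 148 → total 397
Band 2: 314 × 0.979 = 307
Band 3: 1498 × 0.949 = 1422
Band 4: 1832 × 0.944 = 1729
Band 5: 1359 × 0.935 = 1271
Band 6: 1010 × 0.923 + 1581 × 0.615 = 932 + 972 = 1904
Giving 397 / 307 / 1422 / 1729 / 1271 / 1904.
Total after period 2: 397 + 307 + 1422 + 1729 + 1271 + 1904 = 7030

7030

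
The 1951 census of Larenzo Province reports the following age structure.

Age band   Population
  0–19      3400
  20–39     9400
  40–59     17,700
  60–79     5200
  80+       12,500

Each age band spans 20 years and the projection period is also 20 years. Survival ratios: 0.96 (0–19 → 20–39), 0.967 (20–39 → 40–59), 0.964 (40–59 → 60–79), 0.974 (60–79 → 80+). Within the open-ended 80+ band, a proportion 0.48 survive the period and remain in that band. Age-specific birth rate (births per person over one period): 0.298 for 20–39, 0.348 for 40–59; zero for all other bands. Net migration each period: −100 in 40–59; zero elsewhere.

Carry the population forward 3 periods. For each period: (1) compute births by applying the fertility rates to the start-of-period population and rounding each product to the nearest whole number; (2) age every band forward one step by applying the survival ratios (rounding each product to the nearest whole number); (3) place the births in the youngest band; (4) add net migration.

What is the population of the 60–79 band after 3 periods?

Numbering the groups 1..5 from youngest to oldest:
— Period 1 —
Births: 9400 × 0.298 = 2801, 17700 × 0.348 = 6160 — total 8961
Group 2: 3400 × 0.96 = 3264
Group 3: 9400 × 0.967 = 9090
Group 4: 17700 × 0.964 = 17063
Group 5: 5200 × 0.974 + 12500 × 0.48 = 5065 + 6000 = 11065
Net migration: Group 3 − 100 → 8990
Giving 8961 / 3264 / 8990 / 17063 / 11065.
— Period 2 —
Births: 3264 × 0.298 = 973, 8990 × 0.348 = 3129 — total 4102
Group 2: 8961 × 0.96 = 8603
Group 3: 3264 × 0.967 = 3156
Group 4: 8990 × 0.964 = 8666
Group 5: 17063 × 0.974 + 11065 × 0.48 = 16619 + 5311 = 21930
Net migration: Group 3 − 100 → 3056
Giving 4102 / 8603 / 3056 / 8666 / 21930.
— Period 3 —
Births: 8603 × 0.298 = 2564, 3056 × 0.348 = 1063 — total 3627
Group 2: 4102 × 0.96 = 3938
Group 3: 8603 × 0.967 = 8319
Group 4: 3056 × 0.964 = 2946
Group 5: 8666 × 0.974 + 21930 × 0.48 = 8441 + 10526 = 18967
Net migration: Group 3 − 100 → 8219
Giving 3627 / 3938 / 8219 / 2946 / 18967.

2946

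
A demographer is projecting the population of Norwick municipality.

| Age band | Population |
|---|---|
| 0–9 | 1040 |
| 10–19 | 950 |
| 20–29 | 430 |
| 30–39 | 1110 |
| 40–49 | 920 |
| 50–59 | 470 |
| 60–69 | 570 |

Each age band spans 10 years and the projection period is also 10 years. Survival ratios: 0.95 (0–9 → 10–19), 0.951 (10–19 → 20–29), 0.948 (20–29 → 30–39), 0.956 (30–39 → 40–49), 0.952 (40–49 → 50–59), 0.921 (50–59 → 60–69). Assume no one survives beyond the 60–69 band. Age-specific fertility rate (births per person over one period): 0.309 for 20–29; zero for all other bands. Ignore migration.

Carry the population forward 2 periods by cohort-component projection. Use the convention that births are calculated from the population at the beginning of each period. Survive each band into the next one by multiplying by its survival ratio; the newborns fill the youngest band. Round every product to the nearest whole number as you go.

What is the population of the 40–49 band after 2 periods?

390

[period 1]
Births: 430 × 0.309 = 133
10–19: 1040 × 0.95 = 988
20–29: 950 × 0.951 = 903
30–39: 430 × 0.948 = 408
40–49: 1110 × 0.956 = 1061
50–59: 920 × 0.952 = 876
60–69: 470 × 0.921 = 433
End of period: [133, 988, 903, 408, 1061, 876, 433]
[period 2]
Births: 903 × 0.309 = 279
10–19: 133 × 0.95 = 126
20–29: 988 × 0.951 = 940
30–39: 903 × 0.948 = 856
40–49: 408 × 0.956 = 390
50–59: 1061 × 0.952 = 1010
60–69: 876 × 0.921 = 807
End of period: [279, 126, 940, 856, 390, 1010, 807]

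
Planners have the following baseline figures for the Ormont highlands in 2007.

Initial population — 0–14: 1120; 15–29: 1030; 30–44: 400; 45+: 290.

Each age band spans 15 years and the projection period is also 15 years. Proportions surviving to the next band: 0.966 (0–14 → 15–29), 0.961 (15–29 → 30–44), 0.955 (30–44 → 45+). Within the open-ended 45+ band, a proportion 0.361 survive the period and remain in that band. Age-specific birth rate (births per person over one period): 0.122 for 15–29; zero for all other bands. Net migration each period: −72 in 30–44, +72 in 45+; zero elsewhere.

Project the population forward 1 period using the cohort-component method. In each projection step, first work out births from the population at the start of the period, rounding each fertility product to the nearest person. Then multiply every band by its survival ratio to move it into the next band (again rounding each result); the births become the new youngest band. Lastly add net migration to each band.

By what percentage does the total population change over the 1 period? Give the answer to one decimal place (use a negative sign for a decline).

-5.5

Numbering the groups 1..4 from youngest to oldest:
After projecting period 1:
Births: 1030 × 0.122 = 126
Group 2: 1120 × 0.966 = 1082
Group 3: 1030 × 0.961 = 990
Group 4: 400 × 0.955 + 290 × 0.361 = 382 + 105 = 487
Net migration: Group 3 − 72 → 918; Group 4 + 72 → 559
Population now: 0–14=126, 15–29=1082, 30–44=918, 45+=559
Total: 2840 → 2685; change = -155; percentage change = -5.5%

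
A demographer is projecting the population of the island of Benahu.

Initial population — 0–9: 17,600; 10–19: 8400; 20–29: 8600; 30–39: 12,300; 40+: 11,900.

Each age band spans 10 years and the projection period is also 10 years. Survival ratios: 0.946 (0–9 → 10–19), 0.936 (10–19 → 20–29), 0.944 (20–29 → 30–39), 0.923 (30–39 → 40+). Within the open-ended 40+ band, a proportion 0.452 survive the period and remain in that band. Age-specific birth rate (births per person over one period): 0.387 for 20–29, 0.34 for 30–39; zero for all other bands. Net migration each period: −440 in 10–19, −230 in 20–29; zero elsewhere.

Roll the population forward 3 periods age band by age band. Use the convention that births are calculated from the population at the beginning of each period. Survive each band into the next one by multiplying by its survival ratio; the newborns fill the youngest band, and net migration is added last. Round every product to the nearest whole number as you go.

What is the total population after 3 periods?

46767

— Period 1 —
Births: 8600 * 0.387 = 3328, 12300 * 0.34 = 4182 → 7510
10–19: 17600 * 0.946 = 16650
20–29: 8400 * 0.936 = 7862
30–39: 8600 * 0.944 = 8118
40+: 12300 * 0.923 + 11900 * 0.452 = 11353 + 5379 = 16732
Net migration: 10–19 − 440 → 16210; 20–29 − 230 → 7632
End of period: [7510, 16210, 7632, 8118, 16732]
— Period 2 —
Births: 7632 * 0.387 = 2954, 8118 * 0.34 = 2760 → 5714
10–19: 7510 * 0.946 = 7104
20–29: 16210 * 0.936 = 15173
30–39: 7632 * 0.944 = 7205
40+: 8118 * 0.923 + 16732 * 0.452 = 7493 + 7563 = 15056
Net migration: 10–19 − 440 → 6664; 20–29 − 230 → 14943
End of period: [5714, 6664, 14943, 7205, 15056]
— Period 3 —
Births: 14943 * 0.387 = 5783, 7205 * 0.34 = 2450 → 8233
10–19: 5714 * 0.946 = 5405
20–29: 6664 * 0.936 = 6238
30–39: 14943 * 0.944 = 14106
40+: 7205 * 0.923 + 15056 * 0.452 = 6650 + 6805 = 13455
Net migration: 10–19 − 440 → 4965; 20–29 − 230 → 6008
End of period: [8233, 4965, 6008, 14106, 13455]
Total after period 3: 8233 + 4965 + 6008 + 14106 + 13455 = 46767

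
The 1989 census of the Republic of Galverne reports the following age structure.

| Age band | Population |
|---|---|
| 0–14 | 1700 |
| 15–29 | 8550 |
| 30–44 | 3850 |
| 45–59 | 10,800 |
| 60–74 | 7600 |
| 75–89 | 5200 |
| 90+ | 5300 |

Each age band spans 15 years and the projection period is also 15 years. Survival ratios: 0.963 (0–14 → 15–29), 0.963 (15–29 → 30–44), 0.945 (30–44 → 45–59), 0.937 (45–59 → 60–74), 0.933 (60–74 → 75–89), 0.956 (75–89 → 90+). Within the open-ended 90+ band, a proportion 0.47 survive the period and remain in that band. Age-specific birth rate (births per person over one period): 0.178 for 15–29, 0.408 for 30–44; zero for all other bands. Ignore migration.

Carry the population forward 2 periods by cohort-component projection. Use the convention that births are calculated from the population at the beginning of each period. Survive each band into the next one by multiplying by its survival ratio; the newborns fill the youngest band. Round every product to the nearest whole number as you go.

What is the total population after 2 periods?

Period 1.
Births: 8550 × 0.178 = 1522 ; 3850 × 0.408 = 1571 ⇒ total 3093
15–29: 1700 × 0.963 = 1637
30–44: 8550 × 0.963 = 8234
45–59: 3850 × 0.945 = 3638
60–74: 10800 × 0.937 = 10120
75–89: 7600 × 0.933 = 7091
90+: 5200 × 0.956 + 5300 × 0.47 = 4971 + 2491 = 7462
Population now: 0–14=3093, 15–29=1637, 30–44=8234, 45–59=3638, 60–74=10120, 75–89=7091, 90+=7462
Period 2.
Births: 1637 × 0.178 = 291 ; 8234 × 0.408 = 3359 ⇒ total 3650
15–29: 3093 × 0.963 = 2979
30–44: 1637 × 0.963 = 1576
45–59: 8234 × 0.945 = 7781
60–74: 3638 × 0.937 = 3409
75–89: 10120 × 0.933 = 9442
90+: 7091 × 0.956 + 7462 × 0.47 = 6779 + 3507 = 10286
Population now: 0–14=3650, 15–29=2979, 30–44=1576, 45–59=7781, 60–74=3409, 75–89=9442, 90+=10286
Total after period 2: 3650 + 2979 + 1576 + 7781 + 3409 + 9442 + 10286 = 39123

39123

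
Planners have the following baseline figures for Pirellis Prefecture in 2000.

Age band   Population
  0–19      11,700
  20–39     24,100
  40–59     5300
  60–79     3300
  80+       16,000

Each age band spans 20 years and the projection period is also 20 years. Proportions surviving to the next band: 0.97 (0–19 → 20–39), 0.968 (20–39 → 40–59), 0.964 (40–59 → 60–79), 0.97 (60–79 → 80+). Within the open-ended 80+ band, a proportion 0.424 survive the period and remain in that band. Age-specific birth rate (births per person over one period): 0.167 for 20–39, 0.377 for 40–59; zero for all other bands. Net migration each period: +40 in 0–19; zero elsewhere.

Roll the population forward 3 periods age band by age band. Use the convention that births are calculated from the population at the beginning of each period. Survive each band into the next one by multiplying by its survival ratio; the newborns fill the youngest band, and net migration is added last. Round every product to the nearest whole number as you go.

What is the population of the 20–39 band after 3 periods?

10408

Period 1.
Births: 24100 × 0.167 = 4025  |  5300 × 0.377 = 1998 ⇒ total 6023
20–39: 11700 × 0.97 = 11349
40–59: 24100 × 0.968 = 23329
60–79: 5300 × 0.964 = 5109
80+: 3300 × 0.97 + 16000 × 0.424 = 3201 + 6784 = 9985
Net migration: 0–19 + 40 → 6063
→ [6063, 11349, 23329, 5109, 9985]
Period 2.
Births: 11349 × 0.167 = 1895  |  23329 × 0.377 = 8795 ⇒ total 10690
20–39: 6063 × 0.97 = 5881
40–59: 11349 × 0.968 = 10986
60–79: 23329 × 0.964 = 22489
80+: 5109 × 0.97 + 9985 × 0.424 = 4956 + 4234 = 9190
Net migration: 0–19 + 40 → 10730
→ [10730, 5881, 10986, 22489, 9190]
Period 3.
Births: 5881 × 0.167 = 982  |  10986 × 0.377 = 4142 ⇒ total 5124
20–39: 10730 × 0.97 = 10408
40–59: 5881 × 0.968 = 5693
60–79: 10986 × 0.964 = 10591
80+: 22489 × 0.97 + 9190 × 0.424 = 21814 + 3897 = 25711
Net migration: 0–19 + 40 → 5164
→ [5164, 10408, 5693, 10591, 25711]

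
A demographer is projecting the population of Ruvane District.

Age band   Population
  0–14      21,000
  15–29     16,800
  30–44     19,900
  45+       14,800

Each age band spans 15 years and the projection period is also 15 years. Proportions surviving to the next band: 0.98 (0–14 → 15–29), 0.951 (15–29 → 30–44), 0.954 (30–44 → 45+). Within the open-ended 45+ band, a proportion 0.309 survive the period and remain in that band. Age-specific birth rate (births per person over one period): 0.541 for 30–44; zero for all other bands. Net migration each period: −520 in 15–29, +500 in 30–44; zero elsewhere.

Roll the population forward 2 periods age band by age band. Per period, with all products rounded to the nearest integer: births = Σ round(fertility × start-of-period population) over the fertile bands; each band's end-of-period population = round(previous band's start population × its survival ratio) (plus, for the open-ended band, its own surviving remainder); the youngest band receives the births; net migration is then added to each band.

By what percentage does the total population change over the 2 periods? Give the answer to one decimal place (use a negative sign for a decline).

Period 1.
Births: 19900 × 0.541 = 10766
15–29: 21000 × 0.98 = 20580
30–44: 16800 × 0.951 = 15977
45+: 19900 × 0.954 + 14800 × 0.309 = 18985 + 4573 = 23558
Net migration: 15–29 − 520 → 20060; 30–44 + 500 → 16477
→ [10766, 20060, 16477, 23558]
Period 2.
Births: 16477 × 0.541 = 8914
15–29: 10766 × 0.98 = 10551
30–44: 20060 × 0.951 = 19077
45+: 16477 × 0.954 + 23558 × 0.309 = 15719 + 7279 = 22998
Net migration: 15–29 − 520 → 10031; 30–44 + 500 → 19577
→ [8914, 10031, 19577, 22998]
Total: 72500 → 61520; change = -10980; percentage change = -15.1%

-15.1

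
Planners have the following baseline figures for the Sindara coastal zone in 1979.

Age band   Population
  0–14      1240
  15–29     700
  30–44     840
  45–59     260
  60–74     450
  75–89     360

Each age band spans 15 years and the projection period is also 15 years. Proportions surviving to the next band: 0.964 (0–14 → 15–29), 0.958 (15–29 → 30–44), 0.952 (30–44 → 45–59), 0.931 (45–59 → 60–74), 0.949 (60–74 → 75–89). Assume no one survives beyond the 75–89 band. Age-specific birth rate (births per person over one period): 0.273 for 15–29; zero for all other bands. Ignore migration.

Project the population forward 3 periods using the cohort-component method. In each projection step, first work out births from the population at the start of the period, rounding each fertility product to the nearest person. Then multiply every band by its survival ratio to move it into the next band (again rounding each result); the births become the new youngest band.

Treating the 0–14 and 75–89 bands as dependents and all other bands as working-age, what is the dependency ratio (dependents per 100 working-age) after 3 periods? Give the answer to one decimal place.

34.8

Let group 1 be 0–14 through group 6 = 75–89.
— Period 1 —
Births: 700 × 0.273 = 191
Group 2: 1240 × 0.964 = 1195
Group 3: 700 × 0.958 = 671
Group 4: 840 × 0.952 = 800
Group 5: 260 × 0.931 = 242
Group 6: 450 × 0.949 = 427
→ [191, 1195, 671, 800, 242, 427]
— Period 2 —
Births: 1195 × 0.273 = 326
Group 2: 191 × 0.964 = 184
Group 3: 1195 × 0.958 = 1145
Group 4: 671 × 0.952 = 639
Group 5: 800 × 0.931 = 745
Group 6: 242 × 0.949 = 230
→ [326, 184, 1145, 639, 745, 230]
— Period 3 —
Births: 184 × 0.273 = 50
Group 2: 326 × 0.964 = 314
Group 3: 184 × 0.958 = 176
Group 4: 1145 × 0.952 = 1090
Group 5: 639 × 0.931 = 595
Group 6: 745 × 0.949 = 707
→ [50, 314, 176, 1090, 595, 707]
Dependents (band 0–14 + band 75–89) = 50 + 707 = 757; working-age = 2175; ratio = 757/2175 × 100 = 34.8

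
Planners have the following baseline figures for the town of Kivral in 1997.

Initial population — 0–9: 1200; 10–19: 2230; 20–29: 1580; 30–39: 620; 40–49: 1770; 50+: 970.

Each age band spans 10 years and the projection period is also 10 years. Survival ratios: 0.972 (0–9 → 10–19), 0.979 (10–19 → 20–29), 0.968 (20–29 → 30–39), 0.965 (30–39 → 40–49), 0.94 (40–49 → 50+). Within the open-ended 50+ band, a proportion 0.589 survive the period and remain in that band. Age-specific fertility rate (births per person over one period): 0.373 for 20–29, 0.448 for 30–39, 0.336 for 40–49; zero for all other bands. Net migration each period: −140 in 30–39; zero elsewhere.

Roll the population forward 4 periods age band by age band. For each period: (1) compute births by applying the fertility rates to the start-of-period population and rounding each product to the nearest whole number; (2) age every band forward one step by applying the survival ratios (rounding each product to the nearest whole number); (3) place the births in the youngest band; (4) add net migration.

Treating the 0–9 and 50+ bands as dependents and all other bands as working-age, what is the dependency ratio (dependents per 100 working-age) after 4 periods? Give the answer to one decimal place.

Period 1.
Births: 1580 × 0.373 = 589, 620 × 0.448 = 278, 1770 × 0.336 = 595 → 1462
10–19: 1200 × 0.972 = 1166
20–29: 2230 × 0.979 = 2183
30–39: 1580 × 0.968 = 1529
40–49: 620 × 0.965 = 598
50+: 1770 × 0.94 + 970 × 0.589 = 1664 + 571 = 2235
Net migration: 30–39 − 140 → 1389
Giving 1462 / 1166 / 2183 / 1389 / 598 / 2235.
Period 2.
Births: 2183 × 0.373 = 814, 1389 × 0.448 = 622, 598 × 0.336 = 201 → 1637
10–19: 1462 × 0.972 = 1421
20–29: 1166 × 0.979 = 1142
30–39: 2183 × 0.968 = 2113
40–49: 1389 × 0.965 = 1340
50+: 598 × 0.94 + 2235 × 0.589 = 562 + 1316 = 1878
Net migration: 30–39 − 140 → 1973
Giving 1637 / 1421 / 1142 / 1973 / 1340 / 1878.
Period 3.
Births: 1142 × 0.373 = 426, 1973 × 0.448 = 884, 1340 × 0.336 = 450 → 1760
10–19: 1637 × 0.972 = 1591
20–29: 1421 × 0.979 = 1391
30–39: 1142 × 0.968 = 1105
40–49: 1973 × 0.965 = 1904
50+: 1340 × 0.94 + 1878 × 0.589 = 1260 + 1106 = 2366
Net migration: 30–39 − 140 → 965
Giving 1760 / 1591 / 1391 / 965 / 1904 / 2366.
Period 4.
Births: 1391 × 0.373 = 519, 965 × 0.448 = 432, 1904 × 0.336 = 640 → 1591
10–19: 1760 × 0.972 = 1711
20–29: 1591 × 0.979 = 1558
30–39: 1391 × 0.968 = 1346
40–49: 965 × 0.965 = 931
50+: 1904 × 0.94 + 2366 × 0.589 = 1790 + 1394 = 3184
Net migration: 30–39 − 140 → 1206
Giving 1591 / 1711 / 1558 / 1206 / 931 / 3184.
Dependents (band 0–9 + band 50+) = 1591 + 3184 = 4775; working-age = 5406; ratio = 4775/5406 × 100 = 88.3

88.3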